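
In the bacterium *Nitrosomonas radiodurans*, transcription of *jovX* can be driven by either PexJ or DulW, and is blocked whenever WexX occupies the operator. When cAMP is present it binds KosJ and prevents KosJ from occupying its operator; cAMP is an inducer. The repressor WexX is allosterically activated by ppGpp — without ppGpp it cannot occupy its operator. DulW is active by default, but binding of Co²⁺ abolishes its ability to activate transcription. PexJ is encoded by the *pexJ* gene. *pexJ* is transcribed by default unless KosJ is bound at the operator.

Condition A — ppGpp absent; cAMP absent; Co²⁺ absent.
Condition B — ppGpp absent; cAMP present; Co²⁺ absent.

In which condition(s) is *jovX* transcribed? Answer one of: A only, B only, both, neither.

Condition A:
ppGpp is absent, so WexX is inactive.
cAMP is absent, so KosJ is active.
With repressor KosJ bound, *pexJ* is not transcribed.
So PexJ is not produced.
Co²⁺ is absent, so DulW is active.
Activator DulW is present, so *jovX* is transcribed.
→ *jovX* is ON in A.
Condition B:
ppGpp is absent, so WexX is inactive.
cAMP is present, so KosJ is inactive.
With no repressor bound, *pexJ* is transcribed.
So PexJ is produced and active.
Co²⁺ is absent, so DulW is active.
Activator PexJ is present, so *jovX* is transcribed.
→ *jovX* is ON in B.

both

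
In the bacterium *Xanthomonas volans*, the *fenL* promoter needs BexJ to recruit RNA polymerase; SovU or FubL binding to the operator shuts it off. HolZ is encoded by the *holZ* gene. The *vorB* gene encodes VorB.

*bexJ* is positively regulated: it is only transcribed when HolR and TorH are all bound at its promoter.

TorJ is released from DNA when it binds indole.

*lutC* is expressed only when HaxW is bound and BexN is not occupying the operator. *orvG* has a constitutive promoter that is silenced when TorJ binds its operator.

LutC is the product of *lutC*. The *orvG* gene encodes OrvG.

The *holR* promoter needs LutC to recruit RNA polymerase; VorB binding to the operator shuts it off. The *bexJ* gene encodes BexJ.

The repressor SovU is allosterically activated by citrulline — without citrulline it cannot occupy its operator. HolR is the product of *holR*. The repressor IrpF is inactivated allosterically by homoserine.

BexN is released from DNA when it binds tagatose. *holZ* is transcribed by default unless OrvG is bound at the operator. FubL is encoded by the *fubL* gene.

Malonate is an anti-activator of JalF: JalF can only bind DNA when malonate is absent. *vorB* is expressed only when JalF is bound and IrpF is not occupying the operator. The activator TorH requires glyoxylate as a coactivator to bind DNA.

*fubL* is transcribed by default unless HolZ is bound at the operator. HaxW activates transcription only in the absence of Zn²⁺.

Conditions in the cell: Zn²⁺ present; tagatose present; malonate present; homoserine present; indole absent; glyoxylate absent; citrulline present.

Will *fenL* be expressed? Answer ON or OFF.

OFF

Citrulline is present, so SovU is active.
Indole is absent, so TorJ is active.
With repressor TorJ bound, *orvG* is not transcribed.
So OrvG is not produced.
With no repressor bound, *holZ* is transcribed.
So HolZ is produced and active.
With repressor HolZ bound, *fubL* is not transcribed.
So FubL is not produced.
Malonate is present, so JalF is inactive.
Homoserine is present, so IrpF is inactive.
Required activator JalF is absent, so *vorB* is not transcribed.
So VorB is not produced.
Zn²⁺ is present, so HaxW is inactive.
Tagatose is present, so BexN is inactive.
Required activator HaxW is absent, so *lutC* is not transcribed.
So LutC is not produced.
Required activator LutC is absent, so *holR* is not transcribed.
So HolR is not produced.
Glyoxylate is absent, so TorH is inactive.
Required activator HolR is absent, so *bexJ* is not transcribed.
So BexJ is not produced.
With repressor SovU bound, *fenL* is not transcribed.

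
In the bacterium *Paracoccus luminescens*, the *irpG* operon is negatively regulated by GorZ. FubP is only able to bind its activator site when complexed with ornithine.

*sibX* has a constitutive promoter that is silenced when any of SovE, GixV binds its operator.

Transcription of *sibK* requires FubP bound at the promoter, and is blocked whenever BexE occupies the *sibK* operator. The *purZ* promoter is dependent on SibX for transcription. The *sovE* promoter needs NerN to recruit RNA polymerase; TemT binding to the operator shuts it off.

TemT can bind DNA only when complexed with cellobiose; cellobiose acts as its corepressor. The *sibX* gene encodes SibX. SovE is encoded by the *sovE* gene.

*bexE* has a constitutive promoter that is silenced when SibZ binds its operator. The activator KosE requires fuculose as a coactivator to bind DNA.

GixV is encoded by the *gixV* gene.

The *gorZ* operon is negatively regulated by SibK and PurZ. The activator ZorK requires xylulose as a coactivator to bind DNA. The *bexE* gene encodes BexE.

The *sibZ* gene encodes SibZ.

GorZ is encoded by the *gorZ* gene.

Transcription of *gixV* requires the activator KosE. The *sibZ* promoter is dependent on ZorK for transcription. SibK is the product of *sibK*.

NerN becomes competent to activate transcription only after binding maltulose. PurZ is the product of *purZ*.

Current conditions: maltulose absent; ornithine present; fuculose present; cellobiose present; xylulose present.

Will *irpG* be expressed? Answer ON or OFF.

ON

Xylulose is present, so ZorK is active.
No repressor is bound and ZorK is active, so *sibZ* is transcribed.
So SibZ is produced and active.
With repressor SibZ bound, *bexE* is not transcribed.
So BexE is not produced.
Ornithine is present, so FubP is active.
No repressor is bound and FubP is active, so *sibK* is transcribed.
So SibK is produced and active.
Cellobiose is present, so TemT is active.
Maltulose is absent, so NerN is inactive.
With repressor TemT bound, *sovE* is not transcribed.
So SovE is not produced.
Fuculose is present, so KosE is active.
No repressor is bound and KosE is active, so *gixV* is transcribed.
So GixV is produced and active.
With repressor GixV bound, *sibX* is not transcribed.
So SibX is not produced.
Required activator SibX is absent, so *purZ* is not transcribed.
So PurZ is not produced.
With repressor SibK bound, *gorZ* is not transcribed.
So GorZ is not produced.
With no repressor bound, *irpG* is transcribed.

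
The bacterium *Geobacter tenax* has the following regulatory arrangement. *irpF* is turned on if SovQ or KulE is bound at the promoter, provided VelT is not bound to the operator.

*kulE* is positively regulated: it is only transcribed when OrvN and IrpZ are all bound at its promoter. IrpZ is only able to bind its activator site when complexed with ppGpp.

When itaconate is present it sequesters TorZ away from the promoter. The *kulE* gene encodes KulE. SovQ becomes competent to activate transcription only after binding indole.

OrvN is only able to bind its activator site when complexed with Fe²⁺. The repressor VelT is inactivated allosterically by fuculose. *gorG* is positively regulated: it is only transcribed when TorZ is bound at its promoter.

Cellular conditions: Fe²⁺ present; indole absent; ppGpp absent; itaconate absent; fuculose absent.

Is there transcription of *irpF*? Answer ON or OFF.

OFF

Indole is absent, so SovQ is inactive.
Fe²⁺ is present, so OrvN is active.
ppGpp is absent, so IrpZ is inactive.
Required activator IrpZ is absent, so *kulE* is not transcribed.
So KulE is not produced.
Fuculose is absent, so VelT is active.
With repressor VelT bound, *irpF* is not transcribed.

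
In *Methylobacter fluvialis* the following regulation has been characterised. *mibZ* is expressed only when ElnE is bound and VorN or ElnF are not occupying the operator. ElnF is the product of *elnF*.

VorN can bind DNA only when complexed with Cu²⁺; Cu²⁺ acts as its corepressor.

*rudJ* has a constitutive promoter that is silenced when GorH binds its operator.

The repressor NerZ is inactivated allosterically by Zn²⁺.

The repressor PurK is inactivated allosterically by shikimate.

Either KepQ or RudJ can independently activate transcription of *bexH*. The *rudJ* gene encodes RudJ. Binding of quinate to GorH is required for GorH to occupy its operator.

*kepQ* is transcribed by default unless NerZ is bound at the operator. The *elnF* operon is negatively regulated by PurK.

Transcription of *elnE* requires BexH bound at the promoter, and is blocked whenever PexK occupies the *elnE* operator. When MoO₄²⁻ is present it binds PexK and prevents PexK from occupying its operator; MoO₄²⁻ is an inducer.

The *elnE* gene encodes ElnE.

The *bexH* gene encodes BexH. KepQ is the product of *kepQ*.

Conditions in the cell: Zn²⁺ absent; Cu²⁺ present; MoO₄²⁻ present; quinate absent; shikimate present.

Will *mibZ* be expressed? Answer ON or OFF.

OFF

Cu²⁺ is present, so VorN is active.
Shikimate is present, so PurK is inactive.
With no repressor bound, *elnF* is transcribed.
So ElnF is produced and active.
MoO₄²⁻ is present, so PexK is inactive.
Zn²⁺ is absent, so NerZ is active.
With repressor NerZ bound, *kepQ* is not transcribed.
So KepQ is not produced.
Quinate is absent, so GorH is inactive.
With no repressor bound, *rudJ* is transcribed.
So RudJ is produced and active.
Activator RudJ is present, so *bexH* is transcribed.
So BexH is produced and active.
No repressor is bound and BexH is active, so *elnE* is transcribed.
So ElnE is produced and active.
With repressor VorN bound, *mibZ* is not transcribed.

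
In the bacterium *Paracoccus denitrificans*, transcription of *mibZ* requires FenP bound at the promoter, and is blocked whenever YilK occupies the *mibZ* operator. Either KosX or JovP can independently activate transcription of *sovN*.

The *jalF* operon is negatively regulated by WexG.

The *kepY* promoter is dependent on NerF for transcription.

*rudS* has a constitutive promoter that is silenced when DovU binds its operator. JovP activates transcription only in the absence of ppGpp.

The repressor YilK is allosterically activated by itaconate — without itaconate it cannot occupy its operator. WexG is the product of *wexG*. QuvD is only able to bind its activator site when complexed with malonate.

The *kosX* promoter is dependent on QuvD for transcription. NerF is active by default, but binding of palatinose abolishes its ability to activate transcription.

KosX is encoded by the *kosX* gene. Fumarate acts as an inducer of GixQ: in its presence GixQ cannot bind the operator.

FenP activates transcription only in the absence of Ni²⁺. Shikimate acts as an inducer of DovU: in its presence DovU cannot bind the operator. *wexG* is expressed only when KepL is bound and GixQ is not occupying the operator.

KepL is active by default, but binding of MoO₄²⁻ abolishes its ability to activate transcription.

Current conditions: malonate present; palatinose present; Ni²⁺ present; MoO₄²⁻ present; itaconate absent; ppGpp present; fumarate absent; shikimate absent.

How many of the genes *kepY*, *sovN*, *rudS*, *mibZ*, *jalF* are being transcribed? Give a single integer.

2

Palatinose is present, so NerF is inactive.
Required activator NerF is absent, so *kepY* is not transcribed.
→ *kepY* is OFF.
Malonate is present, so QuvD is active.
No repressor is bound and QuvD is active, so *kosX* is transcribed.
So KosX is produced and active.
ppGpp is present, so JovP is inactive.
Activator KosX is present, so *sovN* is transcribed.
→ *sovN* is ON.
Shikimate is absent, so DovU is active.
With repressor DovU bound, *rudS* is not transcribed.
→ *rudS* is OFF.
Itaconate is absent, so YilK is inactive.
Ni²⁺ is present, so FenP is inactive.
Required activator FenP is absent, so *mibZ* is not transcribed.
→ *mibZ* is OFF.
Fumarate is absent, so GixQ is active.
MoO₄²⁻ is present, so KepL is inactive.
With repressor GixQ bound, *wexG* is not transcribed.
So WexG is not produced.
With no repressor bound, *jalF* is transcribed.
→ *jalF* is ON.
2 of the 5 genes are transcribed.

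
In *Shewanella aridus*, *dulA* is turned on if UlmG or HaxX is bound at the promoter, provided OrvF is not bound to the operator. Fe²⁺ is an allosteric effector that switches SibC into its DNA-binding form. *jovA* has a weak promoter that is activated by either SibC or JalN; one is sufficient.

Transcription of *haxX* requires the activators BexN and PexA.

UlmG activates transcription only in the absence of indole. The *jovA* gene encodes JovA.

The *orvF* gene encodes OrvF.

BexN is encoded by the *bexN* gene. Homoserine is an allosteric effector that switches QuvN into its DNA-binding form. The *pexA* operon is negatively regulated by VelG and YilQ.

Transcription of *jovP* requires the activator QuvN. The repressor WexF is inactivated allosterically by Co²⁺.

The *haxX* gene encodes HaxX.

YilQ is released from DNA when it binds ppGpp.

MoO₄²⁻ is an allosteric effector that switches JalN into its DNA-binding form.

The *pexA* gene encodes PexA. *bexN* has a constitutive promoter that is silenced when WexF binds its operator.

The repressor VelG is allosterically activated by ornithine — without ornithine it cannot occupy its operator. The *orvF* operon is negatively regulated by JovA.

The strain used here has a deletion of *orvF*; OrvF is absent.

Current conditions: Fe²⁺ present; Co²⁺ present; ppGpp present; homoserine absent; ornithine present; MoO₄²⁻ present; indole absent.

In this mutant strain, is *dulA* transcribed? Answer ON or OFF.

Indole is absent, so UlmG is active.
Co²⁺ is present, so WexF is inactive.
With no repressor bound, *bexN* is transcribed.
So BexN is produced and active.
Ornithine is present, so VelG is active.
ppGpp is present, so YilQ is inactive.
With repressor VelG bound, *pexA* is not transcribed.
So PexA is not produced.
Required activator PexA is absent, so *haxX* is not transcribed.
So HaxX is not produced.
OrvF is non-functional in this strain, so it has no effect.
Activator UlmG is present, so *dulA* is transcribed.

ON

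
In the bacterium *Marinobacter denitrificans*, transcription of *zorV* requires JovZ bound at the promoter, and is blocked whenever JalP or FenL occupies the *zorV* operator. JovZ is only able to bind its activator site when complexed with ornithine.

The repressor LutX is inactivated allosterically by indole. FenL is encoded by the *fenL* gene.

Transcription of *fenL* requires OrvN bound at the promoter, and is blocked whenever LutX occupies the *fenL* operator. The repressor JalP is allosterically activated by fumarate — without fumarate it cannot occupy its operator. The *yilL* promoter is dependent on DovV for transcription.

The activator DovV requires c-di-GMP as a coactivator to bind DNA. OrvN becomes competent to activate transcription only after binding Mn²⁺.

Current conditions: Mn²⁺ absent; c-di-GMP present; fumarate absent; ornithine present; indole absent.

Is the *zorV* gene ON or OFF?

Fumarate is absent, so JalP is inactive.
Ornithine is present, so JovZ is active.
Indole is absent, so LutX is active.
Mn²⁺ is absent, so OrvN is inactive.
With repressor LutX bound, *fenL* is not transcribed.
So FenL is not produced.
No repressor is bound and JovZ is active, so *zorV* is transcribed.

ON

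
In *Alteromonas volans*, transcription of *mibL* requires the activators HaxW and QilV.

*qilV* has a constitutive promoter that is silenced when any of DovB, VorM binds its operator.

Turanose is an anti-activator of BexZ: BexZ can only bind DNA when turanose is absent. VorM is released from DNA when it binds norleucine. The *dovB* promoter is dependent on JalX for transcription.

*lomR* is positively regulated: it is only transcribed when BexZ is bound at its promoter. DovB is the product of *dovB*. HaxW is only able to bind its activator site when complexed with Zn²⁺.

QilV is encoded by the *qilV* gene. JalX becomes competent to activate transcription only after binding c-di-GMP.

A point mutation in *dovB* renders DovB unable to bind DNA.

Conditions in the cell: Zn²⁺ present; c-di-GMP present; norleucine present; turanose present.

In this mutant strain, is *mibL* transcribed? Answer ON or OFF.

Zn²⁺ is present, so HaxW is active.
DovB is non-functional in this strain, so it has no effect.
Norleucine is present, so VorM is inactive.
With no repressor bound, *qilV* is transcribed.
So QilV is produced and active.
No repressor is bound and HaxW and QilV are active, so *mibL* is transcribed.

ON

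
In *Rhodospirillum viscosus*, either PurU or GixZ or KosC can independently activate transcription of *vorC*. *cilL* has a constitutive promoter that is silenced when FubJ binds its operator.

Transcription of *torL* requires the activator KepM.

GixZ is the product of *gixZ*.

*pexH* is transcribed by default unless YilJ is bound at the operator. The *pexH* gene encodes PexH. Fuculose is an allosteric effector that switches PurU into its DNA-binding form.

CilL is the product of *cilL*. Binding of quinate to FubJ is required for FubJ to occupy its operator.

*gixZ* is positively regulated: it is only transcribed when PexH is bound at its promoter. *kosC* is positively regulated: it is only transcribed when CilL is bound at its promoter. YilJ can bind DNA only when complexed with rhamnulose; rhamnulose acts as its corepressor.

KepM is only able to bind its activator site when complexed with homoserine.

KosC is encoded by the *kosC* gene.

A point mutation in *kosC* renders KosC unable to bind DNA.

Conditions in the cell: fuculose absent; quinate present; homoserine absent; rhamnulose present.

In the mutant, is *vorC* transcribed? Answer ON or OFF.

OFF

Fuculose is absent, so PurU is inactive.
Rhamnulose is present, so YilJ is active.
With repressor YilJ bound, *pexH* is not transcribed.
So PexH is not produced.
Required activator PexH is absent, so *gixZ* is not transcribed.
So GixZ is not produced.
KosC is non-functional in this strain, so it has no effect.
No activator is available at the *vorC* promoter, so *vorC* is not transcribed.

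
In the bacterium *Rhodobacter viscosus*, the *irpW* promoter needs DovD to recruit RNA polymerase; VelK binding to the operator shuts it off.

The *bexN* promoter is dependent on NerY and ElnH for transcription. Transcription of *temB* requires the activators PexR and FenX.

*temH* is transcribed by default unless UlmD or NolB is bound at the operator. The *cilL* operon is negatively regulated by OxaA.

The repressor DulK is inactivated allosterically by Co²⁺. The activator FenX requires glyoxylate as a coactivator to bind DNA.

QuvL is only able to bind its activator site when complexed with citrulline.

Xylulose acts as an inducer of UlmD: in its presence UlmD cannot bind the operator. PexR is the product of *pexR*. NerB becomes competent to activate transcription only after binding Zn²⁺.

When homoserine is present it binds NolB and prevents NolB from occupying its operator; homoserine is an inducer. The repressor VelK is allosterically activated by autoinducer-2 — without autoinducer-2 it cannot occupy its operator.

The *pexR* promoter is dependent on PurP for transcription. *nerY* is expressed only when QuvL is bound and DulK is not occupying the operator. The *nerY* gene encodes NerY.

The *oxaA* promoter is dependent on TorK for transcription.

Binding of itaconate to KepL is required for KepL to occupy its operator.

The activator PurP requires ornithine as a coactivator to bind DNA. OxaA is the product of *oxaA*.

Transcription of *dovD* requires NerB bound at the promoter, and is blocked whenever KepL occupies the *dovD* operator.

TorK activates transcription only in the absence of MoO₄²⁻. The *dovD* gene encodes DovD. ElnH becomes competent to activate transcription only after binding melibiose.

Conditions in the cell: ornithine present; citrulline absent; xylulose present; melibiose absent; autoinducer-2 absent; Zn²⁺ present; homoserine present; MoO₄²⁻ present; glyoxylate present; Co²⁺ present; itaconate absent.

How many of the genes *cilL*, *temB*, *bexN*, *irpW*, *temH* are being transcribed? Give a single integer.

MoO₄²⁻ is present, so TorK is inactive.
Required activator TorK is absent, so *oxaA* is not transcribed.
So OxaA is not produced.
With no repressor bound, *cilL* is transcribed.
→ *cilL* is ON.
Ornithine is present, so PurP is active.
No repressor is bound and PurP is active, so *pexR* is transcribed.
So PexR is produced and active.
Glyoxylate is present, so FenX is active.
No repressor is bound and PexR and FenX are active, so *temB* is transcribed.
→ *temB* is ON.
Co²⁺ is present, so DulK is inactive.
Citrulline is absent, so QuvL is inactive.
Required activator QuvL is absent, so *nerY* is not transcribed.
So NerY is not produced.
Melibiose is absent, so ElnH is inactive.
Required activator NerY is absent, so *bexN* is not transcribed.
→ *bexN* is OFF.
Itaconate is absent, so KepL is inactive.
Zn²⁺ is present, so NerB is active.
No repressor is bound and NerB is active, so *dovD* is transcribed.
So DovD is produced and active.
Autoinducer-2 is absent, so VelK is inactive.
No repressor is bound and DovD is active, so *irpW* is transcribed.
→ *irpW* is ON.
Xylulose is present, so UlmD is inactive.
Homoserine is present, so NolB is inactive.
With no repressor bound, *temH* is transcribed.
→ *temH* is ON.
4 of the 5 genes are transcribed.

4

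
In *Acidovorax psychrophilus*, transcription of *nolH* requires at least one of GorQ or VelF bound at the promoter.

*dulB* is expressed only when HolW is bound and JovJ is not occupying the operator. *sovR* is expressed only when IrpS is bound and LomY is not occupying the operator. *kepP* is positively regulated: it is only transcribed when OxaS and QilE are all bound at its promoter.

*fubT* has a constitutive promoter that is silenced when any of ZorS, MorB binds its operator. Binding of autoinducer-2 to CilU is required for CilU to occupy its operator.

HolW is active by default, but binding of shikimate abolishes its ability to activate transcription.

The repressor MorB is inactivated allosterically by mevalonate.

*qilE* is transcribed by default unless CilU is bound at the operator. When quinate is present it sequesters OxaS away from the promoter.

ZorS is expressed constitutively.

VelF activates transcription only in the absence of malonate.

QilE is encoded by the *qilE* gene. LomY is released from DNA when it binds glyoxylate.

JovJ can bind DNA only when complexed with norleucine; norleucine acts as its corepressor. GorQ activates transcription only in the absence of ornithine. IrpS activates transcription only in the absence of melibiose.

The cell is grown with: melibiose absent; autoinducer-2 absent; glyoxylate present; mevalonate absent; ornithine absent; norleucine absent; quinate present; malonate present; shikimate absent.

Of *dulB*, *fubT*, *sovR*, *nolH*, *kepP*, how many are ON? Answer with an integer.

3

Norleucine is absent, so JovJ is inactive.
Shikimate is absent, so HolW is active.
No repressor is bound and HolW is active, so *dulB* is transcribed.
→ *dulB* is ON.
ZorS is produced constitutively and is active.
Mevalonate is absent, so MorB is active.
With repressor ZorS bound, *fubT* is not transcribed.
→ *fubT* is OFF.
Glyoxylate is present, so LomY is inactive.
Melibiose is absent, so IrpS is active.
No repressor is bound and IrpS is active, so *sovR* is transcribed.
→ *sovR* is ON.
Ornithine is absent, so GorQ is active.
Malonate is present, so VelF is inactive.
Activator GorQ is present, so *nolH* is transcribed.
→ *nolH* is ON.
Quinate is present, so OxaS is inactive.
Autoinducer-2 is absent, so CilU is inactive.
With no repressor bound, *qilE* is transcribed.
So QilE is produced and active.
Required activator OxaS is absent, so *kepP* is not transcribed.
→ *kepP* is OFF.
3 of the 5 genes are transcribed.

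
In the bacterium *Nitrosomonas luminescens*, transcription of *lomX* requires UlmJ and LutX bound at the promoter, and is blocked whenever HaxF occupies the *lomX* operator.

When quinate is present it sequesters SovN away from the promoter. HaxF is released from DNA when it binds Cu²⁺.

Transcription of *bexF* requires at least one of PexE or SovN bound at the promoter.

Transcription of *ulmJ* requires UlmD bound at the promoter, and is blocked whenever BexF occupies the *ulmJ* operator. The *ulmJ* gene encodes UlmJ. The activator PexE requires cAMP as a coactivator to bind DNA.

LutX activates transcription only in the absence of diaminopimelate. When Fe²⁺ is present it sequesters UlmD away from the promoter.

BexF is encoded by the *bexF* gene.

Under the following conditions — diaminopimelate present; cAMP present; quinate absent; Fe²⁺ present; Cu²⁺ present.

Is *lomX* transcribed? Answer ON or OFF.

Cu²⁺ is present, so HaxF is inactive.
cAMP is present, so PexE is active.
Quinate is absent, so SovN is active.
Activator PexE is present, so *bexF* is transcribed.
So BexF is produced and active.
Fe²⁺ is present, so UlmD is inactive.
With repressor BexF bound, *ulmJ* is not transcribed.
So UlmJ is not produced.
Diaminopimelate is present, so LutX is inactive.
Required activator UlmJ is absent, so *lomX* is not transcribed.

OFF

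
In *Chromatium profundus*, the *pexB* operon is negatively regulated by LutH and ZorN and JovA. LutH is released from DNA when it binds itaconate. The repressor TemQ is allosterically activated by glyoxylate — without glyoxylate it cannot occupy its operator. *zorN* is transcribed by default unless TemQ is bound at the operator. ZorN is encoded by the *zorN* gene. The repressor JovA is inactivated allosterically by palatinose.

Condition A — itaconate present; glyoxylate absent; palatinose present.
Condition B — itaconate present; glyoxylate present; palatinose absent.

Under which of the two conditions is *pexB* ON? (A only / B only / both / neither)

Condition A:
Itaconate is present, so LutH is inactive.
Glyoxylate is absent, so TemQ is inactive.
With no repressor bound, *zorN* is transcribed.
So ZorN is produced and active.
Palatinose is present, so JovA is inactive.
With repressor ZorN bound, *pexB* is not transcribed.
→ *pexB* is OFF in A.
Condition B:
Itaconate is present, so LutH is inactive.
Glyoxylate is present, so TemQ is active.
With repressor TemQ bound, *zorN* is not transcribed.
So ZorN is not produced.
Palatinose is absent, so JovA is active.
With repressor JovA bound, *pexB* is not transcribed.
→ *pexB* is OFF in B.

neither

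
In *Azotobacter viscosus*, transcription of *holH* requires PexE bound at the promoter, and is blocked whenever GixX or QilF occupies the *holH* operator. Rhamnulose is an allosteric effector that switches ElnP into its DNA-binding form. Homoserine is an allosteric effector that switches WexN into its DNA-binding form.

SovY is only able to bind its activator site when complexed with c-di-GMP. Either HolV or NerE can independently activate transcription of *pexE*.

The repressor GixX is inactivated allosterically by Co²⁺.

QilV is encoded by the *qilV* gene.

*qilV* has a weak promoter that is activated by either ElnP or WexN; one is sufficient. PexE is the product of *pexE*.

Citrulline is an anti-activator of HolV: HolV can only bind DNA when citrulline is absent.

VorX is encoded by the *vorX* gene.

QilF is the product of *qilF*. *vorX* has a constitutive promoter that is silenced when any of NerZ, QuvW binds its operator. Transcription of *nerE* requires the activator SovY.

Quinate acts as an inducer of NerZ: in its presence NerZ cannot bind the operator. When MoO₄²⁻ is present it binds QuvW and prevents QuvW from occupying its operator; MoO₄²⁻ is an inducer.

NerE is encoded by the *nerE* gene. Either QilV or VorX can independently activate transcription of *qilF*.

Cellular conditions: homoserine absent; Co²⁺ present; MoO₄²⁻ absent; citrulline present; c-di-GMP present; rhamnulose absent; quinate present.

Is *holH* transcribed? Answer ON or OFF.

ON

Citrulline is present, so HolV is inactive.
c-di-GMP is present, so SovY is active.
No repressor is bound and SovY is active, so *nerE* is transcribed.
So NerE is produced and active.
Activator NerE is present, so *pexE* is transcribed.
So PexE is produced and active.
Co²⁺ is present, so GixX is inactive.
Rhamnulose is absent, so ElnP is inactive.
Homoserine is absent, so WexN is inactive.
No activator is available at the *qilV* promoter, so *qilV* is not transcribed.
So QilV is not produced.
Quinate is present, so NerZ is inactive.
MoO₄²⁻ is absent, so QuvW is active.
With repressor QuvW bound, *vorX* is not transcribed.
So VorX is not produced.
No activator is available at the *qilF* promoter, so *qilF* is not transcribed.
So QilF is not produced.
No repressor is bound and PexE is active, so *holH* is transcribed.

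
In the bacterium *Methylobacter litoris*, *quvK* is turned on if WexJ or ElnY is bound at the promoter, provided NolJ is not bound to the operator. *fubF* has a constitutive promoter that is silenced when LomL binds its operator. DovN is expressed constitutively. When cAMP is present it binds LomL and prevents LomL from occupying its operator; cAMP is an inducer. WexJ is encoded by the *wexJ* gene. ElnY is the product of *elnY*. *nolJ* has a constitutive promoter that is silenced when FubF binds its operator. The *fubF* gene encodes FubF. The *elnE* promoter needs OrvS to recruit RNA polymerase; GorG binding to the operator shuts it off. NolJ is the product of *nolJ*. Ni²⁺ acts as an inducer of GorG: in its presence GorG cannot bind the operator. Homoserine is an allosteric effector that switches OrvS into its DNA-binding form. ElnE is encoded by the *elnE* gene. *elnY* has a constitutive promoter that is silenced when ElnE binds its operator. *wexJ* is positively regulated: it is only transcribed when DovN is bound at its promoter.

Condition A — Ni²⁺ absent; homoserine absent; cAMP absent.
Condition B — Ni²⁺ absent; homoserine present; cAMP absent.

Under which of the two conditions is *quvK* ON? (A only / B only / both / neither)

Condition A:
DovN is produced constitutively and is active.
No repressor is bound and DovN is active, so *wexJ* is transcribed.
So WexJ is produced and active.
Ni²⁺ is absent, so GorG is active.
Homoserine is absent, so OrvS is inactive.
With repressor GorG bound, *elnE* is not transcribed.
So ElnE is not produced.
With no repressor bound, *elnY* is transcribed.
So ElnY is produced and active.
cAMP is absent, so LomL is active.
With repressor LomL bound, *fubF* is not transcribed.
So FubF is not produced.
With no repressor bound, *nolJ* is transcribed.
So NolJ is produced and active.
With repressor NolJ bound, *quvK* is not transcribed.
→ *quvK* is OFF in A.
Condition B:
DovN is produced constitutively and is active.
No repressor is bound and DovN is active, so *wexJ* is transcribed.
So WexJ is produced and active.
Ni²⁺ is absent, so GorG is active.
Homoserine is present, so OrvS is active.
With repressor GorG bound, *elnE* is not transcribed.
So ElnE is not produced.
With no repressor bound, *elnY* is transcribed.
So ElnY is produced and active.
cAMP is absent, so LomL is active.
With repressor LomL bound, *fubF* is not transcribed.
So FubF is not produced.
With no repressor bound, *nolJ* is transcribed.
So NolJ is produced and active.
With repressor NolJ bound, *quvK* is not transcribed.
→ *quvK* is OFF in B.

neither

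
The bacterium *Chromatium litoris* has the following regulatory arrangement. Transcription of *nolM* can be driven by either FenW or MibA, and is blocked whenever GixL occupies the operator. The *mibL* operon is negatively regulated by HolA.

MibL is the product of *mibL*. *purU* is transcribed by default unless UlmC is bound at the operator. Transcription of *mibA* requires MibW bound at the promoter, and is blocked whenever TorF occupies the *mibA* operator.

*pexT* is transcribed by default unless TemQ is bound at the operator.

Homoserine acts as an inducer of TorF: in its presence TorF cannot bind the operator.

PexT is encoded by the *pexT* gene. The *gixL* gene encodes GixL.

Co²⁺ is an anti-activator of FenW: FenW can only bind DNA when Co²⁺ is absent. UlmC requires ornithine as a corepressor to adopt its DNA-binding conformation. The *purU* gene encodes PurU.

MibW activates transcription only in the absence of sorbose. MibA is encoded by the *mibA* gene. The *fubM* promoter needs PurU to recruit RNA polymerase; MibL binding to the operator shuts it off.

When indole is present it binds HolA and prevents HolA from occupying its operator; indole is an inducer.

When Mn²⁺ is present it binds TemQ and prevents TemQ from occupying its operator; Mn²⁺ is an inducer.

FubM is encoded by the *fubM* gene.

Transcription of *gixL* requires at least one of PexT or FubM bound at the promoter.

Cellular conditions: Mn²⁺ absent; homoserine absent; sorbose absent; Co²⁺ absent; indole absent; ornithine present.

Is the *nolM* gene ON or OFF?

Mn²⁺ is absent, so TemQ is active.
With repressor TemQ bound, *pexT* is not transcribed.
So PexT is not produced.
Indole is absent, so HolA is active.
With repressor HolA bound, *mibL* is not transcribed.
So MibL is not produced.
Ornithine is present, so UlmC is active.
With repressor UlmC bound, *purU* is not transcribed.
So PurU is not produced.
Required activator PurU is absent, so *fubM* is not transcribed.
So FubM is not produced.
No activator is available at the *gixL* promoter, so *gixL* is not transcribed.
So GixL is not produced.
Co²⁺ is absent, so FenW is active.
Homoserine is absent, so TorF is active.
Sorbose is absent, so MibW is active.
With repressor TorF bound, *mibA* is not transcribed.
So MibA is not produced.
Activator FenW is present, so *nolM* is transcribed.

ON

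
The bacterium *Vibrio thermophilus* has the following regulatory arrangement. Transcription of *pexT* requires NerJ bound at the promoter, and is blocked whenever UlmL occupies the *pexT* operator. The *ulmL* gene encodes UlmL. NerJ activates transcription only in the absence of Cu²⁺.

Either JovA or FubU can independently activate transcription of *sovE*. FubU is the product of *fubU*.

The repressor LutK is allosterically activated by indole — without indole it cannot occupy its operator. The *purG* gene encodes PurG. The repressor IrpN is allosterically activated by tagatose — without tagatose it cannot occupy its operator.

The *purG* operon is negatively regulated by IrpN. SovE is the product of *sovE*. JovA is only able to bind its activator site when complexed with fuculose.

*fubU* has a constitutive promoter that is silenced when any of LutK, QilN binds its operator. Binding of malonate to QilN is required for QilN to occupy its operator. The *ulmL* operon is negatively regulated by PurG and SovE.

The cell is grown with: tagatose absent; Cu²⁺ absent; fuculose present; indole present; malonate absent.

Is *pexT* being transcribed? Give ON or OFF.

Cu²⁺ is absent, so NerJ is active.
Tagatose is absent, so IrpN is inactive.
With no repressor bound, *purG* is transcribed.
So PurG is produced and active.
Fuculose is present, so JovA is active.
Indole is present, so LutK is active.
Malonate is absent, so QilN is inactive.
With repressor LutK bound, *fubU* is not transcribed.
So FubU is not produced.
Activator JovA is present, so *sovE* is transcribed.
So SovE is produced and active.
With repressor PurG bound, *ulmL* is not transcribed.
So UlmL is not produced.
No repressor is bound and NerJ is active, so *pexT* is transcribed.

ON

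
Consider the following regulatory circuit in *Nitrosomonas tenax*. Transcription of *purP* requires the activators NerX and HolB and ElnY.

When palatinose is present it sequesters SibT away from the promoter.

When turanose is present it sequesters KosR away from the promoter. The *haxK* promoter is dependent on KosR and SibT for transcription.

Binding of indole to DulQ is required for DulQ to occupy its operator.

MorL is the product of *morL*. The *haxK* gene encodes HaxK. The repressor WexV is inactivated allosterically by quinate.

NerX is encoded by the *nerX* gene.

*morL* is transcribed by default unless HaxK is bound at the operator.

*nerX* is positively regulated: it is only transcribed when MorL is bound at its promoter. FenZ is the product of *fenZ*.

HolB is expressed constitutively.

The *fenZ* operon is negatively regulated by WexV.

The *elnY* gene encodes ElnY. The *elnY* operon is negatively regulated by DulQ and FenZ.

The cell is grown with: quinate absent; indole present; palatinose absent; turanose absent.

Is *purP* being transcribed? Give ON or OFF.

Turanose is absent, so KosR is active.
Palatinose is absent, so SibT is active.
No repressor is bound and KosR and SibT are active, so *haxK* is transcribed.
So HaxK is produced and active.
With repressor HaxK bound, *morL* is not transcribed.
So MorL is not produced.
Required activator MorL is absent, so *nerX* is not transcribed.
So NerX is not produced.
HolB is produced constitutively and is active.
Indole is present, so DulQ is active.
Quinate is absent, so WexV is active.
With repressor WexV bound, *fenZ* is not transcribed.
So FenZ is not produced.
With repressor DulQ bound, *elnY* is not transcribed.
So ElnY is not produced.
Required activator NerX is absent, so *purP* is not transcribed.

OFF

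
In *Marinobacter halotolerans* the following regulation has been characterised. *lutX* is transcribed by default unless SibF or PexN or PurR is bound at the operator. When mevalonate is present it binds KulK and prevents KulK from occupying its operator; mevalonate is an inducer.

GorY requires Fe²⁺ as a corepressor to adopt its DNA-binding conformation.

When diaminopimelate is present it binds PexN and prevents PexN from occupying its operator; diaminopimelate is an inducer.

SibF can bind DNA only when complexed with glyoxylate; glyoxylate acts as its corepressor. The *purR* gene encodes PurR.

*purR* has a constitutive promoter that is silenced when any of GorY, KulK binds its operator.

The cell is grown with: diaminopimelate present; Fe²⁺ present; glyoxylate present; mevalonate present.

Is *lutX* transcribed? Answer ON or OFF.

Glyoxylate is present, so SibF is active.
Diaminopimelate is present, so PexN is inactive.
Fe²⁺ is present, so GorY is active.
Mevalonate is present, so KulK is inactive.
With repressor GorY bound, *purR* is not transcribed.
So PurR is not produced.
With repressor SibF bound, *lutX* is not transcribed.

OFF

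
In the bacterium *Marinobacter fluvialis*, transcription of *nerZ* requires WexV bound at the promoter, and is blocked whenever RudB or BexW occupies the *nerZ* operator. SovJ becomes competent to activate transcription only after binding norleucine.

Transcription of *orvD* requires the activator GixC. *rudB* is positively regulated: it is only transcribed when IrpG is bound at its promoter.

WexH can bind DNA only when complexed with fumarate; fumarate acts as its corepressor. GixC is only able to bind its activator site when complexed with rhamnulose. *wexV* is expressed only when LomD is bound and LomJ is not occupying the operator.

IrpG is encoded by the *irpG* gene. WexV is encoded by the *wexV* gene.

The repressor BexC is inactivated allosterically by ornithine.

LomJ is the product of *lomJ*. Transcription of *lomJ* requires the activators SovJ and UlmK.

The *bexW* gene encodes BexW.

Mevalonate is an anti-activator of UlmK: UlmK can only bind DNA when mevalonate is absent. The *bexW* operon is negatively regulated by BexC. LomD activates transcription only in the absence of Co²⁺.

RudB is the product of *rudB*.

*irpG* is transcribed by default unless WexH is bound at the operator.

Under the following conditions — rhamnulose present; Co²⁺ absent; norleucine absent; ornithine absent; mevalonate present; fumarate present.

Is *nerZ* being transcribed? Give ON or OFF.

Fumarate is present, so WexH is active.
With repressor WexH bound, *irpG* is not transcribed.
So IrpG is not produced.
Required activator IrpG is absent, so *rudB* is not transcribed.
So RudB is not produced.
Ornithine is absent, so BexC is active.
With repressor BexC bound, *bexW* is not transcribed.
So BexW is not produced.
Co²⁺ is absent, so LomD is active.
Norleucine is absent, so SovJ is inactive.
Mevalonate is present, so UlmK is inactive.
Required activator SovJ is absent, so *lomJ* is not transcribed.
So LomJ is not produced.
No repressor is bound and LomD is active, so *wexV* is transcribed.
So WexV is produced and active.
No repressor is bound and WexV is active, so *nerZ* is transcribed.

ON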